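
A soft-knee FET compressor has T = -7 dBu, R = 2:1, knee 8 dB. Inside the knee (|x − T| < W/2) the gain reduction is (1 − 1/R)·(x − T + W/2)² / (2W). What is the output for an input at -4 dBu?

-5.53125 dBu

x − T + W/2 = -4 − (-7) + 4 = 7.
GR = (1 − 1/2) × 7² / 16 = 0.5 × 49 / 16 = 1.53125 dB.
Output = -4 − 1.53125 = -5.53125 dBu.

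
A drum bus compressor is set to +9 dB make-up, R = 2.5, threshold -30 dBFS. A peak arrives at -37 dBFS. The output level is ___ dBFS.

-37 dBFS is 7 dB below the -30 dBFS threshold, so no gain reduction is applied.
Make-up gain adds 9 dB: -37 + 9 = -28 dBFS.

-28 dBFS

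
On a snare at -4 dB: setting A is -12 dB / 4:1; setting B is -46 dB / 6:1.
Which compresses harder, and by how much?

B, by 29 dB

A: overshoot 8 dB → output overshoot 2 dB → GR 6 dB.
B: overshoot 42 dB → output overshoot 7 dB → GR 35 dB.
B applies 29 dB more gain reduction.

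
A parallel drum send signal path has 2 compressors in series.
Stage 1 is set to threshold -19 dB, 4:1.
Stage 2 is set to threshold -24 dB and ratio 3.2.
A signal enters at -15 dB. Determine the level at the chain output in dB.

-22.125 dB

Stage 1: overshoot 4 dB → 4/4 = 1 dB → -18 dB.
Stage 2: overshoot 6 dB → 6/3.2 = 1.875 dB → -22.125 dB.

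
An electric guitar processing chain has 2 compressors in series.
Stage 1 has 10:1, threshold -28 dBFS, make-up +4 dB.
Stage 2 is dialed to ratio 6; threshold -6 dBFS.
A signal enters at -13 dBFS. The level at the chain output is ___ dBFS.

-22.5 dBFS

Stage 1: -13 dBFS is 15 dB over -28 dBFS; at 10:1 that becomes 1.5 dB over, giving -26.5 dBFS; +4 dB make-up → -22.5 dBFS.
Stage 2: below threshold (-22.5 ≤ -6); passes unchanged; output -22.5 dBFS.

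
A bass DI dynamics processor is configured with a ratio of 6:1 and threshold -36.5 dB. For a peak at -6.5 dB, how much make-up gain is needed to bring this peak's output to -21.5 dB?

Overshoot 30 dB → 30/6 = 5 dB after compression, so the compressed level is -36.5 + 5 = -31.5 dB.
Make-up = target − compressed = -21.5 − (-31.5) = 10 dB.

10 dB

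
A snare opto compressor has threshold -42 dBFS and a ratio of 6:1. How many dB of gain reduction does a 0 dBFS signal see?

35 dB

The signal is 42 dB above threshold.
After 6:1 compression the overshoot becomes 42/6 = 7 dB.
GR = overshoot in − overshoot out = 42 − 7 = 35 dB.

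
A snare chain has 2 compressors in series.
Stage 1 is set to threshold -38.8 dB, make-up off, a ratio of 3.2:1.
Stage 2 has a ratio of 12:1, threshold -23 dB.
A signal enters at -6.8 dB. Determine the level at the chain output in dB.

Stage 1: -6.8 dB is 32 dB over -38.8 dB; at 3.2:1 that becomes 10 dB over, giving -28.8 dB.
Stage 2: -28.8 dB ≤ -23 dB, so stage 2 doesn't engage; output -28.8 dB.

-28.8 dB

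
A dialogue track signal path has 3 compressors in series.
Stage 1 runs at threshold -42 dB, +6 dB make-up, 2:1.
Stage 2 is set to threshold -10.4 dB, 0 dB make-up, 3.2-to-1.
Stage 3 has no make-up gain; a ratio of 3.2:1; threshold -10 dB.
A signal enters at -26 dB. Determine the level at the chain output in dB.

Stage 1: -26 dB is 16 dB over -42 dB; at 2:1 that becomes 8 dB over, giving -34 dB; +6 dB make-up → -28 dB.
Stage 2: -28 dB ≤ -10.4 dB, so stage 2 doesn't engage; output -28 dB.
Stage 3: -28 dB ≤ -10 dB, so stage 3 doesn't engage; output -28 dB.

-28 dB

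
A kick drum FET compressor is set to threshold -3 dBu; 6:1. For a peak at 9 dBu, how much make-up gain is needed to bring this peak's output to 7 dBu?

8 dB

Without make-up, output = threshold + overshoot/6 = -3 + 2 = -1 dBu.
Gap to target: 8 dB.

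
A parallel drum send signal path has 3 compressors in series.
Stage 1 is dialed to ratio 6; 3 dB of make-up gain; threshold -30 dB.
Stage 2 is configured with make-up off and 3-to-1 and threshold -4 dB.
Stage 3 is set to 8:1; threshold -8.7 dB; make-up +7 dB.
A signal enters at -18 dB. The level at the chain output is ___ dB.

-18 dB

Stage 1: overshoot 12 dB → 12/6 = 2 dB → -28 dB; +3 dB make-up → -25 dB.
Stage 2: below threshold (-25 ≤ -4); passes unchanged; output -25 dB.
Stage 3: -25 dB ≤ -8.7 dB, so stage 3 doesn't engage; make-up brings it to -18 dB.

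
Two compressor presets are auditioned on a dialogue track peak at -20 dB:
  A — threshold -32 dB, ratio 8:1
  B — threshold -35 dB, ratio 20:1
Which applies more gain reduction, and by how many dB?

B, by 3.75 dB

A: GR = 12 − 12/8 = 10.5 dB.
B: GR = 15 − 15/20 = 14.25 dB.
B reduces 3.75 dB more.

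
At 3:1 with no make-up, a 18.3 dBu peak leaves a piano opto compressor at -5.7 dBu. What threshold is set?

Let T be the threshold. Output overshoot = (input overshoot)/R, so -5.7 − T = (18.3 − T)/3.
3·(-5.7 − T) = 18.3 − T → 2·T = -17.1 − 18.3 = -35.4.
T = -35.4/2 = -17.7 dBu.

-17.7 dBu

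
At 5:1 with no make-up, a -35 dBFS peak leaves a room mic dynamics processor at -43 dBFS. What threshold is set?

-45 dBFS

Gain reduction = -35 − (-43) = 8 dB; output overshoot = GR / (R − 1) = 8 / 4 = 2 dB.
Threshold = output − output overshoot = -43 − 2 = -45 dBFS.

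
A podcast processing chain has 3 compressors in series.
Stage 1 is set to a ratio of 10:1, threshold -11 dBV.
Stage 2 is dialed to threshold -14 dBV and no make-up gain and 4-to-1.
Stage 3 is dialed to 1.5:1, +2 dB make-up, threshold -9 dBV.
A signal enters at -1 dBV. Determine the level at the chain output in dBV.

-11 dBV

Stage 1: -1 dBV is 10 dB over -11 dBV; at 10:1 that becomes 1 dB over, giving -10 dBV.
Stage 2: 4 dB above -14 dBV, reduced 4:1 to 1 dB above → -13 dBV.
Stage 3: below threshold (-13 ≤ -9); passes unchanged; make-up brings it to -11 dBV.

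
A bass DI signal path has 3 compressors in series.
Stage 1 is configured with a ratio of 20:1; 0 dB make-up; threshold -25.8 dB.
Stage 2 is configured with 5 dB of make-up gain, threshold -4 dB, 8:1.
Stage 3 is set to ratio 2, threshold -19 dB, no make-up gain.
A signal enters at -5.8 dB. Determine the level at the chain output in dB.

-19.8 dB

Stage 1: overshoot 20 dB → 20/20 = 1 dB → -24.8 dB.
Stage 2: below threshold (-24.8 ≤ -4); passes unchanged; make-up brings it to -19.8 dB.
Stage 3: -19.8 dB is at or below the -19 dB threshold — no compression; output -19.8 dB.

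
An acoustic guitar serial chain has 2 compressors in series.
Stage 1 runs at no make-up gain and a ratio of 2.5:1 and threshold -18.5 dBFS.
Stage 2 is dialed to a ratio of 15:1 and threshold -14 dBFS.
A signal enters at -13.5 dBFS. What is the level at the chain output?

Stage 1: overshoot 5 dB → 5/2.5 = 2 dB → -16.5 dBFS.
Stage 2: below threshold (-16.5 ≤ -14); passes unchanged; output -16.5 dBFS.

-16.5 dBFS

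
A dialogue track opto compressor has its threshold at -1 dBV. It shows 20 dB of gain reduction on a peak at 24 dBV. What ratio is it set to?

5:1

Input overshoot = 24 − (-1) = 25 dB.
Output overshoot = 25 − 20 = 5 dB.
Ratio = input overshoot / output overshoot = 25 / 5 = 5.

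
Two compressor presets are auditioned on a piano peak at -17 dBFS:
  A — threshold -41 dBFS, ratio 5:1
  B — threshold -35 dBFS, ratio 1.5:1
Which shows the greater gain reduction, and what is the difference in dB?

A, by 13.2 dB

A: 24 dB over, compressed to 4.8 dB over, so 19.2 dB of GR.
B: 18 dB over, compressed to 12 dB over, so 6 dB of GR.
A applies 13.2 dB more gain reduction.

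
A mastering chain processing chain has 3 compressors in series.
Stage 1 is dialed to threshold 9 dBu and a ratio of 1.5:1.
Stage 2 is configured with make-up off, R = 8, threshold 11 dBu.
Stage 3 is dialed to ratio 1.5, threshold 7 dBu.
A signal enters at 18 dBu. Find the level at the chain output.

10 dBu

Stage 1: 9 dB above 9 dBu, reduced 1.5:1 to 6 dB above → 15 dBu.
Stage 2: 15 dBu is 4 dB over 11 dBu; at 8:1 that becomes 0.5 dB over, giving 11.5 dBu.
Stage 3: overshoot 4.5 dB → 4.5/1.5 = 3 dB → 10 dBu.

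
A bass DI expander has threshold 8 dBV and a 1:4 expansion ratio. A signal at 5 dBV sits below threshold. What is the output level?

-4 dBV

Undershoot = 8 − 5 = 3 dB.
At 1:4, that expands to 12 dB under threshold.
Output = 8 − 12 = -4 dBV.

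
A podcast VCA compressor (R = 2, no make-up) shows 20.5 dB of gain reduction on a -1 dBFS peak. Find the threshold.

Gain reduction = -1 − (-21.5) = 20.5 dB; output overshoot = GR / (R − 1) = 20.5 / 1 = 20.5 dB.
Threshold = output − output overshoot = -21.5 − 20.5 = -42 dBFS.

-42 dBFS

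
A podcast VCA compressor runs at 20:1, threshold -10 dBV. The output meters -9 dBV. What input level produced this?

10 dBV

Post-compression overshoot = -9 − (-10) = 1 dB.
Before 20:1 compression the overshoot was 1 × 20 = 20 dB, so input = -10 + 20 = 10 dBV.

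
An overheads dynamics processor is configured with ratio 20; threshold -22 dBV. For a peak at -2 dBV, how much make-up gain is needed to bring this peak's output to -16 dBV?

5 dB

The peak compresses to -22 + 20/20 = -21 dBV.
To reach -16 dBV requires -16 − (-21) = 5 dB of make-up.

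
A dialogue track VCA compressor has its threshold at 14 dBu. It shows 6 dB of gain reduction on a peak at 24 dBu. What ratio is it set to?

2.5:1

Input overshoot = 24 − 14 = 10 dB.
Output overshoot = 10 − 6 = 4 dB.
Ratio = input overshoot / output overshoot = 10 / 4 = 2.5.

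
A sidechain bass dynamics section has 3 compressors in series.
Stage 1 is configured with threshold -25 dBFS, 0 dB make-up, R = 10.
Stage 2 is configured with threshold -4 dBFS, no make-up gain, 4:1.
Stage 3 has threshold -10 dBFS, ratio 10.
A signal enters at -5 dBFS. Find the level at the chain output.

-23 dBFS

Stage 1: 20 dB above -25 dBFS, reduced 10:1 to 2 dB above → -23 dBFS.
Stage 2: below threshold (-23 ≤ -4); passes unchanged; output -23 dBFS.
Stage 3: -23 dBFS is at or below the -10 dBFS threshold — no compression; output -23 dBFS.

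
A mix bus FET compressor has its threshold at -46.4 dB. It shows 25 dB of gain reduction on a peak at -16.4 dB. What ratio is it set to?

Input overshoot = -16.4 − (-46.4) = 30 dB.
Output overshoot = 30 − 25 = 5 dB.
Ratio = input overshoot / output overshoot = 30 / 5 = 6.

6:1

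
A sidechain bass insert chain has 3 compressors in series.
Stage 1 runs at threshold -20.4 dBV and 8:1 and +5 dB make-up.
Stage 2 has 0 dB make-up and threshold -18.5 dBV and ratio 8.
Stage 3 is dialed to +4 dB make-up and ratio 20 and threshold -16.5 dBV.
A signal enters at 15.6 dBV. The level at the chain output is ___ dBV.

Stage 1: 36 dB above -20.4 dBV, reduced 8:1 to 4.5 dB above → -15.9 dBV; +5 dB make-up → -10.9 dBV.
Stage 2: 7.6 dB above -18.5 dBV, reduced 8:1 to 0.95 dB above → -17.55 dBV.
Stage 3: -17.55 dBV is at or below the -16.5 dBV threshold — no compression; make-up brings it to -13.55 dBV.

-13.55 dBV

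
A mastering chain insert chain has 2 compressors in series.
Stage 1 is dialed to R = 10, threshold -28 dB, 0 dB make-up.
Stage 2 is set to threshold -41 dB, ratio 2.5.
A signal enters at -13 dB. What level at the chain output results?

-35.2 dB

Stage 1: -13 dB is 15 dB over -28 dB; at 10:1 that becomes 1.5 dB over, giving -26.5 dB.
Stage 2: overshoot 14.5 dB → 14.5/2.5 = 5.8 dB → -35.2 dB.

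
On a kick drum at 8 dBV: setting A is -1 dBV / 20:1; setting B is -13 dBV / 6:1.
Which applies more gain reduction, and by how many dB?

A: GR = 9 − 9/20 = 8.55 dB.
B: GR = 21 − 21/6 = 17.5 dB.
B reduces 8.95 dB more.

B, by 8.95 dB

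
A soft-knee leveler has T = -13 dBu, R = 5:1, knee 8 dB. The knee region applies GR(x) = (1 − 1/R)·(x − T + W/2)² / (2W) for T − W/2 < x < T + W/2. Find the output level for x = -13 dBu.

-13.8 dBu

x − T + W/2 = -13 − (-13) + 4 = 4.
GR = (1 − 1/5) × 4² / 16 = 0.8 × 16 / 16 = 0.8 dB.
Output = -13 − 0.8 = -13.8 dBu.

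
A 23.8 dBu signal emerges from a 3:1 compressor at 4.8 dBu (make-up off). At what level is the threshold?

-4.7 dBu

Let T be the threshold. Output overshoot = (input overshoot)/R, so 4.8 − T = (23.8 − T)/3.
3·(4.8 − T) = 23.8 − T → 2·T = 14.4 − 23.8 = -9.4.
T = -9.4/2 = -4.7 dBu.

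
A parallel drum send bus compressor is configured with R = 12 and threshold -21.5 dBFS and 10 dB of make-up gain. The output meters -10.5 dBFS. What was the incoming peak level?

-9.5 dBFS

Remove make-up: -10.5 − 10 = -20.5 dBFS.
Post-compression overshoot = -20.5 − (-21.5) = 1 dB.
Before 12:1 compression the overshoot was 1 × 12 = 12 dB, so input = -21.5 + 12 = -9.5 dBFS.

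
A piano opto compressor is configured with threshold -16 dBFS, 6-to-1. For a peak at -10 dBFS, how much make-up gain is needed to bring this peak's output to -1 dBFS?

Overshoot 6 dB → 6/6 = 1 dB after compression, so the compressed level is -16 + 1 = -15 dBFS.
Make-up = target − compressed = -1 − (-15) = 14 dB.

14 dB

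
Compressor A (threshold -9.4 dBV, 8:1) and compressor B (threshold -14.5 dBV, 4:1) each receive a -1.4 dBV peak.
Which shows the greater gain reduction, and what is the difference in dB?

A: 8 dB over, compressed to 1 dB over, so 7 dB of GR.
B: 13.1 dB over, compressed to 3.275 dB over, so 9.825 dB of GR.
B reduces 2.825 dB more.

B, by 2.825 dB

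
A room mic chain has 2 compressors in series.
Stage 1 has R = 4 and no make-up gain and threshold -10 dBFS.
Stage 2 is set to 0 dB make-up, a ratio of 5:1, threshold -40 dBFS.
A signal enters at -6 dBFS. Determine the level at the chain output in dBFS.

Stage 1: 4 dB above -10 dBFS, reduced 4:1 to 1 dB above → -9 dBFS.
Stage 2: -9 dBFS is 31 dB over -40 dBFS; at 5:1 that becomes 6.2 dB over, giving -33.8 dBFS.

-33.8 dBFS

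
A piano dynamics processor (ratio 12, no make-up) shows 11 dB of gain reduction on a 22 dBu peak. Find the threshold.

10 dBu

Gain reduction = 22 − 11 = 11 dB; output overshoot = GR / (R − 1) = 11 / 11 = 1 dB.
Threshold = output − output overshoot = 11 − 1 = 10 dBu.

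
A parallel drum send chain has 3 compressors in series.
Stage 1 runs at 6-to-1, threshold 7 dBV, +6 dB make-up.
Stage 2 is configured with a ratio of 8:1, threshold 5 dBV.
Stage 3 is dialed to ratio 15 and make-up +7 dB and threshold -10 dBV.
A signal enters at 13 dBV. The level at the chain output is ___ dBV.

-1.925 dBV

Stage 1: 6 dB above 7 dBV, reduced 6:1 to 1 dB above → 8 dBV; +6 dB make-up → 14 dBV.
Stage 2: 14 dBV is 9 dB over 5 dBV; at 8:1 that becomes 1.125 dB over, giving 6.125 dBV.
Stage 3: 6.125 dBV is 16.125 dB over -10 dBV; at 15:1 that becomes 1.075 dB over, giving -8.925 dBV; +7 dB make-up → -1.925 dBV.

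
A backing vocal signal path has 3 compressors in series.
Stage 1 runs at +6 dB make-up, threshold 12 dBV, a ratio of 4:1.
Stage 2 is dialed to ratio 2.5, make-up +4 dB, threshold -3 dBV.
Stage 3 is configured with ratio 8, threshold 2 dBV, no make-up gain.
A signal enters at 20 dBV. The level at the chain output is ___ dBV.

3.025 dBV

Stage 1: 20 dBV is 8 dB over 12 dBV; at 4:1 that becomes 2 dB over, giving 14 dBV; +6 dB make-up → 20 dBV.
Stage 2: overshoot 23 dB → 23/2.5 = 9.2 dB → 6.2 dBV; +4 dB make-up → 10.2 dBV.
Stage 3: 10.2 dBV is 8.2 dB over 2 dBV; at 8:1 that becomes 1.025 dB over, giving 3.025 dBV.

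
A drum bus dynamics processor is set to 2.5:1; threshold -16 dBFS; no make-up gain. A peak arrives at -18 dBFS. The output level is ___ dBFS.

-18 dBFS is 2 dB below the -16 dBFS threshold, so no gain reduction is applied.
Output = input = -18 dBFS.

-18 dBFS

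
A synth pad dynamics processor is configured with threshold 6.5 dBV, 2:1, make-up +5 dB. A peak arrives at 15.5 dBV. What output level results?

16 dBV

15.5 dBV sits 9 dB over threshold.
The 9 dB excess becomes 4.5 dB after 2:1 reduction.
Output = 6.5 + 4.5 = 11 dBV; make-up adds 5 dB, giving 16 dBV.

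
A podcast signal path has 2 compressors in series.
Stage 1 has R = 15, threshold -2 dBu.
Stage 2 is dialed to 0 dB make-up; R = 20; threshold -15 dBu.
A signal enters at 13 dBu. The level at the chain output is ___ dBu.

-14.3 dBu

Stage 1: 15 dB above -2 dBu, reduced 15:1 to 1 dB above → -1 dBu.
Stage 2: 14 dB above -15 dBu, reduced 20:1 to 0.7 dB above → -14.3 dBu.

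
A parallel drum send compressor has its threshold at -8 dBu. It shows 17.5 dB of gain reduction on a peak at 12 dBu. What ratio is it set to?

Input overshoot = 12 − (-8) = 20 dB.
Output overshoot = 20 − 17.5 = 2.5 dB.
Ratio = input overshoot / output overshoot = 20 / 2.5 = 8.

8:1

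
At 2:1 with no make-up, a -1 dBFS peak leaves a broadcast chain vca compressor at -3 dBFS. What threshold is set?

-5 dBFS

Let T be the threshold. Output overshoot = (input overshoot)/R, so -3 − T = (-1 − T)/2.
2·(-3 − T) = -1 − T → 1·T = -6 − (-1) = -5.
T = -5/1 = -5 dBFS.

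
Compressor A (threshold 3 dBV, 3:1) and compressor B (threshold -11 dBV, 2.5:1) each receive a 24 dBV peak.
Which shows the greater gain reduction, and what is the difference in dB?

A: 21 dB over, compressed to 7 dB over, so 14 dB of GR.
B: 35 dB over, compressed to 14 dB over, so 21 dB of GR.
B reduces 7 dB more.

B, by 7 dB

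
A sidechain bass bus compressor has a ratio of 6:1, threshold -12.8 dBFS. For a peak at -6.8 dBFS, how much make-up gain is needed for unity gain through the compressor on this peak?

5 dB

The peak compresses to -12.8 + 6/6 = -11.8 dBFS.
To reach -6.8 dBFS requires -6.8 − (-11.8) = 5 dB of make-up.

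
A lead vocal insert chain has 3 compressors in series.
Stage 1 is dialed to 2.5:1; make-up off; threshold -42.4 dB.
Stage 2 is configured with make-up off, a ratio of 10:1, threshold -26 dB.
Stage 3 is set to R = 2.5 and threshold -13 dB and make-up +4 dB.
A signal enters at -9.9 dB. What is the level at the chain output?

-25.4 dB

Stage 1: -9.9 dB is 32.5 dB over -42.4 dB; at 2.5:1 that becomes 13 dB over, giving -29.4 dB.
Stage 2: -29.4 dB ≤ -26 dB, so stage 2 doesn't engage; output -29.4 dB.
Stage 3: below threshold (-29.4 ≤ -13); passes unchanged; make-up brings it to -25.4 dB.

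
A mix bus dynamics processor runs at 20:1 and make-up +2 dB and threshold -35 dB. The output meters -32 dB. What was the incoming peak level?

Remove make-up: -32 − 2 = -34 dB.
The compressed level sits -34 − (-35) = 1 dB over threshold.
Before 20:1 compression the overshoot was 1 × 20 = 20 dB, so input = -35 + 20 = -15 dB.

-15 dB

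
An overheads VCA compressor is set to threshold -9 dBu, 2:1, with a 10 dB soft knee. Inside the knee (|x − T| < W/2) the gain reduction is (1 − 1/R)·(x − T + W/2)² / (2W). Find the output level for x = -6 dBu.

-7.6 dBu

x − T + W/2 = -6 − (-9) + 5 = 8.
GR = (1 − 1/2) × 8² / 20 = 0.5 × 64 / 20 = 1.6 dB.
Output = -6 − 1.6 = -7.6 dBu.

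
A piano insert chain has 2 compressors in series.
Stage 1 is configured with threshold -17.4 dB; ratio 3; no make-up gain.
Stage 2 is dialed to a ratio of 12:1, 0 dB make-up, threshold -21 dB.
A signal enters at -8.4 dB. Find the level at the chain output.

Stage 1: -8.4 dB is 9 dB over -17.4 dB; at 3:1 that becomes 3 dB over, giving -14.4 dB.
Stage 2: -14.4 dB is 6.6 dB over -21 dB; at 12:1 that becomes 0.55 dB over, giving -20.45 dB.

-20.45 dB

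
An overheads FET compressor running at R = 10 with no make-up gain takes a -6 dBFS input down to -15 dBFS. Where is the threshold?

Gain reduction = -6 − (-15) = 9 dB; output overshoot = GR / (R − 1) = 9 / 9 = 1 dB.
Threshold = output − output overshoot = -15 − 1 = -16 dBFS.

-16 dBFS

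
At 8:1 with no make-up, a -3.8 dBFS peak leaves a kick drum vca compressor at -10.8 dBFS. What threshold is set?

Input is 8 dB above T (since output overshoot × R = input overshoot: (-10.8 − T)·8 = -3.8 − T gives T = -11.8 dBFS).
Check: -11.8 + (-3.8 − (-11.8))/8 = -11.8 + 1 = -10.8 dBFS. ✓

-11.8 dBFS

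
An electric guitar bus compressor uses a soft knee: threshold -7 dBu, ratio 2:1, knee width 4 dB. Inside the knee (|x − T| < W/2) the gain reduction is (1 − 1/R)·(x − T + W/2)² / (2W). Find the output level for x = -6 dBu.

-6.5625 dBu

x − T + W/2 = -6 − (-7) + 2 = 3.
GR = (1 − 1/2) × 3² / 8 = 0.5 × 9 / 8 = 0.5625 dB.
Output = -6 − 0.5625 = -6.5625 dBu.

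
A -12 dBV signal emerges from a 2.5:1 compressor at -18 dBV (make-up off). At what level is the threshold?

-22 dBV

Let T be the threshold. Output overshoot = (input overshoot)/R, so -18 − T = (-12 − T)/2.5.
2.5·(-18 − T) = -12 − T → 1.5·T = -45 − (-12) = -33.
T = -33/1.5 = -22 dBV.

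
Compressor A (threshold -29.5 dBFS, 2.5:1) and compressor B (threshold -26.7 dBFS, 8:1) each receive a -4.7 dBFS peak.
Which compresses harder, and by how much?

B, by 4.37 dB

A: overshoot 24.8 dB → output overshoot 9.92 dB → GR 14.88 dB.
B: overshoot 22 dB → output overshoot 2.75 dB → GR 19.25 dB.
B reduces 4.37 dB more.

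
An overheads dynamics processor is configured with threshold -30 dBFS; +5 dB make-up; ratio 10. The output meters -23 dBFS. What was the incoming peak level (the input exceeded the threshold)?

Before make-up, the level was -23 − 5 = -28 dBFS.
That's 2 dB above the -30 dBFS threshold.
Undo the ratio: input overshoot = 2 × 10 = 20 dB, giving input = -10 dBFS.

-10 dBFS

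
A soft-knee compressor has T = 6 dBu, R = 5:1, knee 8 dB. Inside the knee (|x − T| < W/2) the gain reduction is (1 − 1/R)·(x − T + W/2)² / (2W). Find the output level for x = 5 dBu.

x − T + W/2 = 5 − 6 + 4 = 3.
GR = (1 − 1/5) × 3² / 16 = 0.8 × 9 / 16 = 0.45 dB.
Output = 5 − 0.45 = 4.55 dBu.

4.55 dBu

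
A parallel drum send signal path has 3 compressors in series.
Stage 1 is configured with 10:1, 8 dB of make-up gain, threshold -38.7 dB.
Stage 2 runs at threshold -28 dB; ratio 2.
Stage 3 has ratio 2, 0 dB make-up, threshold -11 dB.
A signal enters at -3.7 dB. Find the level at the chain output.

-27.6 dB

Stage 1: -3.7 dB is 35 dB over -38.7 dB; at 10:1 that becomes 3.5 dB over, giving -35.2 dB; +8 dB make-up → -27.2 dB.
Stage 2: -27.2 dB is 0.8 dB over -28 dB; at 2:1 that becomes 0.4 dB over, giving -27.6 dB.
Stage 3: -27.6 dB is at or below the -11 dB threshold — no compression; output -27.6 dB.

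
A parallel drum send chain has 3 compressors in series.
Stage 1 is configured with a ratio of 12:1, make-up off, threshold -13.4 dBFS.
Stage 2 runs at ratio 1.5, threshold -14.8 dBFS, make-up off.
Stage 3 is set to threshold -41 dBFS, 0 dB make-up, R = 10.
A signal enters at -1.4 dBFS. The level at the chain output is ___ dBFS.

-38.22 dBFS

Stage 1: overshoot 12 dB → 12/12 = 1 dB → -12.4 dBFS.
Stage 2: -12.4 dBFS is 2.4 dB over -14.8 dBFS; at 1.5:1 that becomes 1.6 dB over, giving -13.2 dBFS.
Stage 3: 27.8 dB above -41 dBFS, reduced 10:1 to 2.78 dB above → -38.22 dBFS.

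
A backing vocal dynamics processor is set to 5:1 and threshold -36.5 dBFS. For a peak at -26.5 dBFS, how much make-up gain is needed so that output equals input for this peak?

The peak compresses to -36.5 + 10/5 = -34.5 dBFS.
To reach -26.5 dBFS requires -26.5 − (-34.5) = 8 dB of make-up.

8 dB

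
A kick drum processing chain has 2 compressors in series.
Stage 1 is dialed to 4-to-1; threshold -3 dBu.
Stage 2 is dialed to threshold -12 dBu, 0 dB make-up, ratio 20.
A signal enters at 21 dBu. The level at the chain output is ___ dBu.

-11.25 dBu

Stage 1: overshoot 24 dB → 24/4 = 6 dB → 3 dBu.
Stage 2: 3 dBu is 15 dB over -12 dBu; at 20:1 that becomes 0.75 dB over, giving -11.25 dBu.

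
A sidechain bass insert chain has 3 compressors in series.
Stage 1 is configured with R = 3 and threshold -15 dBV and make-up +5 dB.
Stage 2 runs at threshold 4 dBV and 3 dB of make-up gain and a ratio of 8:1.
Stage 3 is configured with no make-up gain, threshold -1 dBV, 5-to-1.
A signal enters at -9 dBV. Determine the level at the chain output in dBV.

-5 dBV

Stage 1: -9 dBV is 6 dB over -15 dBV; at 3:1 that becomes 2 dB over, giving -13 dBV; +5 dB make-up → -8 dBV.
Stage 2: -8 dBV ≤ 4 dBV, so stage 2 doesn't engage; make-up brings it to -5 dBV.
Stage 3: -5 dBV ≤ -1 dBV, so stage 3 doesn't engage; output -5 dBV.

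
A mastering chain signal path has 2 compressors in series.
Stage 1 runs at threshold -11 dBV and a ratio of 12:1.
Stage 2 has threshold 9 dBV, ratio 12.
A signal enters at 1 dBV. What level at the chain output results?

-10 dBV

Stage 1: 12 dB above -11 dBV, reduced 12:1 to 1 dB above → -10 dBV.
Stage 2: below threshold (-10 ≤ 9); passes unchanged; output -10 dBV.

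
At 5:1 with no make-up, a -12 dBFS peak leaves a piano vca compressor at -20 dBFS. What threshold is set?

-22 dBFS

Input is 10 dB above T (since output overshoot × R = input overshoot: (-20 − T)·5 = -12 − T gives T = -22 dBFS).
Check: -22 + (-12 − (-22))/5 = -22 + 2 = -20 dBFS. ✓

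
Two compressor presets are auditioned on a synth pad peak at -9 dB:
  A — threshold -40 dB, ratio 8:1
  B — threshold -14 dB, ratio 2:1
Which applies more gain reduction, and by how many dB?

A, by 24.625 dB

A: GR = 31 − 31/8 = 27.125 dB.
B: GR = 5 − 5/2 = 2.5 dB.
A reduces 24.625 dB more.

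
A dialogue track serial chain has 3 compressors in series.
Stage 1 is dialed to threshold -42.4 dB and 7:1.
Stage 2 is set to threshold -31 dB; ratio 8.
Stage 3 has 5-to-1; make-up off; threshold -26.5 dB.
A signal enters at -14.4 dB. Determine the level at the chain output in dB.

-38.4 dB

Stage 1: 28 dB above -42.4 dB, reduced 7:1 to 4 dB above → -38.4 dB.
Stage 2: -38.4 dB is at or below the -31 dB threshold — no compression; output -38.4 dB.
Stage 3: -38.4 dB ≤ -26.5 dB, so stage 3 doesn't engage; output -38.4 dB.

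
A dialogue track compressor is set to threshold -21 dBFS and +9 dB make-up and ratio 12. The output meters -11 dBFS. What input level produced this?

-9 dBFS

Stripping the +9 dB make-up gives -20 dBFS at the gain stage.
Post-compression overshoot = -20 − (-21) = 1 dB.
Before 12:1 compression the overshoot was 1 × 12 = 12 dB, so input = -21 + 12 = -9 dBFS.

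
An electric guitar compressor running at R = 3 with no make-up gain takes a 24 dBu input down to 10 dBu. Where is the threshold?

Gain reduction = 24 − 10 = 14 dB; output overshoot = GR / (R − 1) = 14 / 2 = 7 dB.
Threshold = output − output overshoot = 10 − 7 = 3 dBu.

3 dBu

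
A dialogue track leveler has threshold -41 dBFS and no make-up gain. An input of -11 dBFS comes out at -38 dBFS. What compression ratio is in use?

10:1

Input overshoot = -11 − (-41) = 30 dB; output overshoot = -38 − (-41) = 3 dB.
Ratio = 30 / 3 = 10.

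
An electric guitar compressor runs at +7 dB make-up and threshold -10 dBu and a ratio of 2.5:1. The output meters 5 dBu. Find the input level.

10 dBu

Stripping the +7 dB make-up gives -2 dBu at the gain stage.
That's 8 dB above the -10 dBu threshold.
Input overshoot = R × output overshoot = 20 dB → input = -10 + 20 = 10 dBu.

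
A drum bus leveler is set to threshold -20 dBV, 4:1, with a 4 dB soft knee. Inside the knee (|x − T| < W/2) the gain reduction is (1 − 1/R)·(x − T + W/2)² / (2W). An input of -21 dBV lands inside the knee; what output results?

-21.09375 dBV

x − T + W/2 = -21 − (-20) + 2 = 1.
GR = (1 − 1/4) × 1² / 8 = 0.75 × 1 / 8 = 0.09375 dB.
Output = -21 − 0.09375 = -21.09375 dBV.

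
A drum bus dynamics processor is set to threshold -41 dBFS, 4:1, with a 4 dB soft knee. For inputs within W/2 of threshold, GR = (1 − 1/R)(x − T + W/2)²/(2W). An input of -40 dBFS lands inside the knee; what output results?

-40.84375 dBFS

x − T + W/2 = -40 − (-41) + 2 = 3.
GR = (1 − 1/4) × 3² / 8 = 0.75 × 9 / 8 = 0.84375 dB.
Output = -40 − 0.84375 = -40.84375 dBFS.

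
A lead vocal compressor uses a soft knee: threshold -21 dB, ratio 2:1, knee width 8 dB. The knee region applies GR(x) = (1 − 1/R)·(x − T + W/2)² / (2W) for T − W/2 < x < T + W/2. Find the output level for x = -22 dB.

-22.28125 dB

x − T + W/2 = -22 − (-21) + 4 = 3.
GR = (1 − 1/2) × 3² / 16 = 0.5 × 9 / 16 = 0.28125 dB.
Output = -22 − 0.28125 = -22.28125 dB.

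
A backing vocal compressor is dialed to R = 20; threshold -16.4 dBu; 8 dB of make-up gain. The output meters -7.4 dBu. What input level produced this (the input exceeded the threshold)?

Stripping the +8 dB make-up gives -15.4 dBu at the gain stage.
The compressed level sits -15.4 − (-16.4) = 1 dB over threshold.
Undo the ratio: input overshoot = 1 × 20 = 20 dB, giving input = 3.6 dBu.

3.6 dBu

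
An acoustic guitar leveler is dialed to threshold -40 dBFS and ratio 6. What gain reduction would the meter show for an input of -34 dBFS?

5 dB

Overshoot = -34 − (-40) = 6 dB.
After 6:1 compression the overshoot becomes 6/6 = 1 dB.
Gain reduction = 6 − 1 = 5 dB.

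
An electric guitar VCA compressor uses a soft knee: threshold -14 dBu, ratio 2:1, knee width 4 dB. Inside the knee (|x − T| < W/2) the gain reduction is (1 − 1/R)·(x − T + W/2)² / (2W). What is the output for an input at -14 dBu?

-14.25 dBu

x − T + W/2 = -14 − (-14) + 2 = 2.
GR = (1 − 1/2) × 2² / 8 = 0.5 × 4 / 8 = 0.25 dB.
Output = -14 − 0.25 = -14.25 dBu.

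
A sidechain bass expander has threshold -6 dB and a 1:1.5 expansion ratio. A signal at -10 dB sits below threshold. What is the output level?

-12 dB

Undershoot = (-6) − (-10) = 4 dB.
At 1:1.5, that expands to 6 dB under threshold.
Output = -6 − 6 = -12 dB.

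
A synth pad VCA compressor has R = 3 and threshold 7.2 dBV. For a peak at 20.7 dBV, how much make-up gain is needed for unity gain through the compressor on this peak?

9 dB

Overshoot 13.5 dB → 13.5/3 = 4.5 dB after compression, so the compressed level is 7.2 + 4.5 = 11.7 dBV.
Make-up = target − compressed = 20.7 − 11.7 = 9 dB.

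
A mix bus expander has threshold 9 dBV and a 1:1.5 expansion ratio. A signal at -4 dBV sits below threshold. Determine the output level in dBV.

-10.5 dBV

Undershoot = 9 − (-4) = 13 dB.
At 1:1.5, that expands to 19.5 dB under threshold.
Output = 9 − 19.5 = -10.5 dBV.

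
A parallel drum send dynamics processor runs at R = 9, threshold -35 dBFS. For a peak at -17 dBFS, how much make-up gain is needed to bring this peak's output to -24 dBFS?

9 dB

The peak compresses to -35 + 18/9 = -33 dBFS.
To reach -24 dBFS requires -24 − (-33) = 9 dB of make-up.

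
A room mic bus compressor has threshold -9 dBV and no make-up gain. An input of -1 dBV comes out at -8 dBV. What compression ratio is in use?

8:1

Input overshoot = -1 − (-9) = 8 dB; output overshoot = -8 − (-9) = 1 dB.
Ratio = 8 / 1 = 8.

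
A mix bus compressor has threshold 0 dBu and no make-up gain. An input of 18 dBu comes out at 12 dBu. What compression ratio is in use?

1.5:1

Input overshoot = 18 − 0 = 18 dB; output overshoot = 12 − 0 = 12 dB.
Ratio = 18 / 12 = 1.5.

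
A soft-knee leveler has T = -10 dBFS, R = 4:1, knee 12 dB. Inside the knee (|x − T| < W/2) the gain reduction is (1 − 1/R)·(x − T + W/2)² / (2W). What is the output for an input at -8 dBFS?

x − T + W/2 = -8 − (-10) + 6 = 8.
GR = (1 − 1/4) × 8² / 24 = 0.75 × 64 / 24 = 2 dB.
Output = -8 − 2 = -10 dBFS.

-10 dBFS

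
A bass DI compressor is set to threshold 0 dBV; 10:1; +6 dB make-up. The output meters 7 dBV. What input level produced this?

10 dBV

Remove make-up: 7 − 6 = 1 dBV.
Post-compression overshoot = 1 − 0 = 1 dB.
Input overshoot = R × output overshoot = 10 dB → input = 0 + 10 = 10 dBV.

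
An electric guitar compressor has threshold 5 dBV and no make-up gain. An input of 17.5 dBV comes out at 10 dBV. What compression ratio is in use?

2.5:1

Input overshoot = 17.5 − 5 = 12.5 dB; output overshoot = 10 − 5 = 5 dB.
Ratio = 12.5 / 5 = 2.5.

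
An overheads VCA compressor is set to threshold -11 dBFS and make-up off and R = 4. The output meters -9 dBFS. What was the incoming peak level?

That's 2 dB above the -11 dBFS threshold.
Before 4:1 compression the overshoot was 2 × 4 = 8 dB, so input = -11 + 8 = -3 dBFS.

-3 dBFS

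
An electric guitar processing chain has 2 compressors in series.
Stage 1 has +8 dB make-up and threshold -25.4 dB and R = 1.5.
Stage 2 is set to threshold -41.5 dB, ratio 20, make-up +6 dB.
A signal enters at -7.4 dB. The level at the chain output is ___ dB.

-33.695 dB

Stage 1: -7.4 dB is 18 dB over -25.4 dB; at 1.5:1 that becomes 12 dB over, giving -13.4 dB; +8 dB make-up → -5.4 dB.
Stage 2: overshoot 36.1 dB → 36.1/20 = 1.805 dB → -39.695 dB; +6 dB make-up → -33.695 dB.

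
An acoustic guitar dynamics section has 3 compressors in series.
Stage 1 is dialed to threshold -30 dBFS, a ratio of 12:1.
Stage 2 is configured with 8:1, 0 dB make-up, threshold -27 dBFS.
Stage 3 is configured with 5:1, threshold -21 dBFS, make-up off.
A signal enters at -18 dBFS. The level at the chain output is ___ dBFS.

Stage 1: 12 dB above -30 dBFS, reduced 12:1 to 1 dB above → -29 dBFS.
Stage 2: below threshold (-29 ≤ -27); passes unchanged; output -29 dBFS.
Stage 3: -29 dBFS ≤ -21 dBFS, so stage 3 doesn't engage; output -29 dBFS.

-29 dBFS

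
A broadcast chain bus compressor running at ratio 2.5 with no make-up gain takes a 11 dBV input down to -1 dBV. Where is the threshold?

Let T be the threshold. Output overshoot = (input overshoot)/R, so -1 − T = (11 − T)/2.5.
2.5·(-1 − T) = 11 − T → 1.5·T = -2.5 − 11 = -13.5.
T = -13.5/1.5 = -9 dBV.

-9 dBV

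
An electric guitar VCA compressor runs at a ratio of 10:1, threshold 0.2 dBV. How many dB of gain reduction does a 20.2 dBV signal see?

20.2 dBV exceeds the threshold by 20 dB.
At 10:1, output sits 20/10 = 2 dB above threshold.
So the signal is attenuated by 20 − 2 = 18 dB.

18 dB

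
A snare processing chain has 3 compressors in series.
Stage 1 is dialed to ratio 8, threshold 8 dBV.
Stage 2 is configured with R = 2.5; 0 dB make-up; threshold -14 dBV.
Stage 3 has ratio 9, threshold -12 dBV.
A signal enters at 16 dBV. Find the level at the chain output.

-11.2 dBV

Stage 1: 16 dBV is 8 dB over 8 dBV; at 8:1 that becomes 1 dB over, giving 9 dBV.
Stage 2: 23 dB above -14 dBV, reduced 2.5:1 to 9.2 dB above → -4.8 dBV.
Stage 3: overshoot 7.2 dB → 7.2/9 = 0.8 dB → -11.2 dBV.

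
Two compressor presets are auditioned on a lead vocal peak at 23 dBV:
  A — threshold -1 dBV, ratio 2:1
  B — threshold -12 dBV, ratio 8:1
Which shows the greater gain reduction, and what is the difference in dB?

B, by 18.625 dB

A: GR = 24 − 24/2 = 12 dB.
B: GR = 35 − 35/8 = 30.625 dB.
B reduces 18.625 dB more.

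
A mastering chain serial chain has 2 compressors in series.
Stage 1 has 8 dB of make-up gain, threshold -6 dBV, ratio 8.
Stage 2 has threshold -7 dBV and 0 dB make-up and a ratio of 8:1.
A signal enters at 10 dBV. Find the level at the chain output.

-5.625 dBV

Stage 1: overshoot 16 dB → 16/8 = 2 dB → -4 dBV; +8 dB make-up → 4 dBV.
Stage 2: 4 dBV is 11 dB over -7 dBV; at 8:1 that becomes 1.375 dB over, giving -5.625 dBV.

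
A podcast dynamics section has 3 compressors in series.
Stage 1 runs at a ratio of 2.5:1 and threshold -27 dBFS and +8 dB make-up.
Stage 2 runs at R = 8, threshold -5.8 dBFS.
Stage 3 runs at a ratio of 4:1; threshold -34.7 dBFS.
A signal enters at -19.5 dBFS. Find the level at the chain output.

Stage 1: -19.5 dBFS is 7.5 dB over -27 dBFS; at 2.5:1 that becomes 3 dB over, giving -24 dBFS; +8 dB make-up → -16 dBFS.
Stage 2: -16 dBFS ≤ -5.8 dBFS, so stage 2 doesn't engage; output -16 dBFS.
Stage 3: -16 dBFS is 18.7 dB over -34.7 dBFS; at 4:1 that becomes 4.675 dB over, giving -30.025 dBFS.

-30.025 dBFS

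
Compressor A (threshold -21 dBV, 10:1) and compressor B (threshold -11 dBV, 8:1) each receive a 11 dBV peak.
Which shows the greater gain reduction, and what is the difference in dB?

A: 32 dB over, compressed to 3.2 dB over, so 28.8 dB of GR.
B: 22 dB over, compressed to 2.75 dB over, so 19.25 dB of GR.
A reduces 9.55 dB more.

A, by 9.55 dB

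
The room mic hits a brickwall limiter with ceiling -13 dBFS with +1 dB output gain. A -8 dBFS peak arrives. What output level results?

-12 dBFS

At ∞:1, everything above -13 dBFS is held at the ceiling.
Output gain then adds 1 dB: -13 + 1 = -12 dBFS.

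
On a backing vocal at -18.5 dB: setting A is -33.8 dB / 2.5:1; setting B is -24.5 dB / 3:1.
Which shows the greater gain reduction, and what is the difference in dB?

A, by 5.18 dB

A: overshoot 15.3 dB → output overshoot 6.12 dB → GR 9.18 dB.
B: overshoot 6 dB → output overshoot 2 dB → GR 4 dB.
A reduces 5.18 dB more.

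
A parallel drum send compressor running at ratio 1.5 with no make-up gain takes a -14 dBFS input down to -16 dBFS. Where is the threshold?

-20 dBFS

Let T be the threshold. Output overshoot = (input overshoot)/R, so -16 − T = (-14 − T)/1.5.
1.5·(-16 − T) = -14 − T → 0.5·T = -24 − (-14) = -10.
T = -10/0.5 = -20 dBFS.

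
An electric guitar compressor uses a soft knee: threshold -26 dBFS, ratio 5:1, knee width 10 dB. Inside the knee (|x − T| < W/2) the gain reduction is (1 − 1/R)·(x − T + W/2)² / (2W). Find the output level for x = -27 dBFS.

x − T + W/2 = -27 − (-26) + 5 = 4.
GR = (1 − 1/5) × 4² / 20 = 0.8 × 16 / 20 = 0.64 dB.
Output = -27 − 0.64 = -27.64 dBFS.

-27.64 dBFS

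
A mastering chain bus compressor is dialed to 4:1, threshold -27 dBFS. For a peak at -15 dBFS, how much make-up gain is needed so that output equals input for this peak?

The peak compresses to -27 + 12/4 = -24 dBFS.
To reach -15 dBFS requires -15 − (-24) = 9 dB of make-up.

9 dB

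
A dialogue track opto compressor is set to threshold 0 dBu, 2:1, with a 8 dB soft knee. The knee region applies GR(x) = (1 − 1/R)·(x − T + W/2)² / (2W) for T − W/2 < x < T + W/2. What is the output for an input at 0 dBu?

-0.5 dBu

x − T + W/2 = 0 − 0 + 4 = 4.
GR = (1 − 1/2) × 4² / 16 = 0.5 × 16 / 16 = 0.5 dB.
Output = 0 − 0.5 = -0.5 dBu.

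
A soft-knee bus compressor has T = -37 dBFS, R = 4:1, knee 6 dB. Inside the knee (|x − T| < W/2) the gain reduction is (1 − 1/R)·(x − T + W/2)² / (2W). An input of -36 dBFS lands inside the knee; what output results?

x − T + W/2 = -36 − (-37) + 3 = 4.
GR = (1 − 1/4) × 4² / 12 = 0.75 × 16 / 12 = 1 dB.
Output = -36 − 1 = -37 dBFS.

-37 dBFS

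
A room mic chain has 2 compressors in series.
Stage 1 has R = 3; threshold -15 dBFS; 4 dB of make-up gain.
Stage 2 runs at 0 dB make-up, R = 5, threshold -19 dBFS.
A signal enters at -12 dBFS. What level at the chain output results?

-17.2 dBFS

Stage 1: overshoot 3 dB → 3/3 = 1 dB → -14 dBFS; +4 dB make-up → -10 dBFS.
Stage 2: overshoot 9 dB → 9/5 = 1.8 dB → -17.2 dBFS.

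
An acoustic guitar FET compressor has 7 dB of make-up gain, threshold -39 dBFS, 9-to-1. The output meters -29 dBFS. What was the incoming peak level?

Remove make-up: -29 − 7 = -36 dBFS.
That's 3 dB above the -39 dBFS threshold.
Input overshoot = R × output overshoot = 27 dB → input = -39 + 27 = -12 dBFS.

-12 dBFS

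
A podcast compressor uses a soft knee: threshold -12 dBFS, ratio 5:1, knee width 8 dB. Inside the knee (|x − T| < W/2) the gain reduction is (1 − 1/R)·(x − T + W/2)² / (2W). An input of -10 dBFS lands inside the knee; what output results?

-11.8 dBFS

x − T + W/2 = -10 − (-12) + 4 = 6.
GR = (1 − 1/5) × 6² / 16 = 0.8 × 36 / 16 = 1.8 dB.
Output = -10 − 1.8 = -11.8 dBFS.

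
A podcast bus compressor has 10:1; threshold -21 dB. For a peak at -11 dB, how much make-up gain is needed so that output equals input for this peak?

The peak compresses to -21 + 10/10 = -20 dB.
To reach -11 dB requires -11 − (-20) = 9 dB of make-up.

9 dB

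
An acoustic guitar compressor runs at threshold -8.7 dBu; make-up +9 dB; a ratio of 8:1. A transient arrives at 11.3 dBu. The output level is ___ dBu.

11.3 dBu sits 20 dB over threshold.
The 20 dB excess becomes 2.5 dB after 8:1 reduction.
So the level is -8.7 + 2.5 = -6.2 dBu; make-up adds 9 dB, giving 2.8 dBu.

2.8 dBu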